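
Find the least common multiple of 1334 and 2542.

1334 = 2 · 23 · 29; 2542 = 2 · 31 · 41
max exponents: 2 · 23 · 29 · 31 · 41 = 1695514

1695514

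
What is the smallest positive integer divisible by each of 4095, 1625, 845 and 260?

4095 = 3² · 5 · 7 · 13; 1625 = 5³ · 13; 845 = 5 · 13²; 260 = 2² · 5 · 13
lcm takes max exponent of each prime: 2² · 3² · 5³ · 7 · 13² = 5323500

5323500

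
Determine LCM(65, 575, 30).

44850

65 = 5 · 13; 575 = 5² · 23; 30 = 2 · 3 · 5
lcm takes max exponent of each prime: 2 · 3 · 5² · 13 · 23 = 44850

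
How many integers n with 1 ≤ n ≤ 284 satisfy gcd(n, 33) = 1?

173

Prime factors of 33: 3, 11. Count integers ≤ 284 divisible by none of them.
By inclusion–exclusion: 284 − ⌊284/3⌋ − ⌊284/11⌋ + ⌊284/33⌋ = 173.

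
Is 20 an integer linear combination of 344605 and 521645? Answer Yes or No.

Yes

By Bézout, 344605m + 521645n = 20 has integer solutions iff gcd(344605, 521645) | 20.
Euclid: 521645 = 1·344605 + 177040; 344605 = 1·177040 + 167565; 177040 = 1·167565 + 9475; 167565 = 17·9475 + 6490; 9475 = 1·6490 + 2985; 6490 = 2·2985 + 520; 2985 = 5·520 + 385; 520 = 1·385 + 135; 385 = 2·135 + 115; 135 = 1·115 + 20; 115 = 5·20 + 15; 20 = 1·15 + 5; 15 = 3·5 + 0. gcd = 5; 20 mod 5 = 0. Yes.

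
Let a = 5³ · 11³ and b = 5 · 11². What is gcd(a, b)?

605

min exponent per shared prime: 5 · 11² = 605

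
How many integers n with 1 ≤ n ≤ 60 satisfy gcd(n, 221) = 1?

221 = 13·17. Inclusion–exclusion on these primes:
60 − ⌊60/13⌋ − ⌊60/17⌋ + ⌊60/221⌋ = 53

53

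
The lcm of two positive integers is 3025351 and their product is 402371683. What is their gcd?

133

gcd·lcm = product, so gcd = 402371683/3025351 = 133.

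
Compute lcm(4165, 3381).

287385

gcd first: 4165 = 1·3381 + 784; 3381 = 4·784 + 245; 784 = 3·245 + 49; 245 = 5·49 + 0 → gcd = 49
lcm = 4165·3381/gcd = 14081865/49 = 287385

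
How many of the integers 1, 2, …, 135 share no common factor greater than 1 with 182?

54

182 = 2·7·13. Inclusion–exclusion on these primes:
135 − ⌊135/2⌋ − ⌊135/7⌋ − ⌊135/13⌋ + ⌊135/14⌋ + ⌊135/26⌋ + ⌊135/91⌋ − ⌊135/182⌋ = 54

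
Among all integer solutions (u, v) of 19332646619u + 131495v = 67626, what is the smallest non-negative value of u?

29

gcd(19332646619, 131495) = 3757 (Euclid: 19332646619 = 147021·131495 + 120224; 131495 = 1·120224 + 11271; 120224 = 10·11271 + 7514; 11271 = 1·7514 + 3757; 7514 = 2·3757 + 0), and 3757 | 67626.
Extended Euclid: 19332646619·(-12) + 131495·(1764263) = 3757. Scale by 18: u₀ = -216.
General solution u = u₀ + 35t; reducing mod 35 gives u = 29 (and v = -4263635).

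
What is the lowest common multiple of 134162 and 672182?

920217158

134162 = 2 · 7² · 37²; 672182 = 2 · 7² · 19³
max exponents: 2 · 7² · 19³ · 37² = 920217158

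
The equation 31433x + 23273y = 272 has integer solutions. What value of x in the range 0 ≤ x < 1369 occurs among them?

502

gcd(31433, 23273) = 17 (Euclid: 31433 = 1·23273 + 8160; 23273 = 2·8160 + 6953; 8160 = 1·6953 + 1207; 6953 = 5·1207 + 918; 1207 = 1·918 + 289; 918 = 3·289 + 51; 289 = 5·51 + 34; 51 = 1·34 + 17; 34 = 2·17 + 0), and 17 | 272.
Extended Euclid: 31433·(-482) + 23273·(651) = 17. Scale by 16: x₀ = -7712.
General solution x = x₀ + 1369t; reducing mod 1369 gives x = 502 (and y = -678).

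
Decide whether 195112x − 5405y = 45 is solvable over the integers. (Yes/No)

By Bézout, 195112x − 5405y = 45 has integer solutions iff gcd(195112, 5405) | 45.
Euclid: 195112 = 36·5405 + 532; 5405 = 10·532 + 85; 532 = 6·85 + 22; 85 = 3·22 + 19; 22 = 1·19 + 3; 19 = 6·3 + 1; 3 = 3·1 + 0. gcd = 1; 45 mod 1 = 0. Yes.

Yes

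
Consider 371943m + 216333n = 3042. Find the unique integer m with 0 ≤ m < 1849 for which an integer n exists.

Euclid: 371943 = 1·216333 + 155610; 216333 = 1·155610 + 60723; 155610 = 2·60723 + 34164; 60723 = 1·34164 + 26559; 34164 = 1·26559 + 7605; 26559 = 3·7605 + 3744; 7605 = 2·3744 + 117; 3744 = 32·117 + 0 → gcd = 117; 3042 = 117·26.
Back-substitution yields 371943·(57) + 216333·(-98) = 117, so one solution is m = 57·26 = 1482, n = -98·26 = -2548.
Solutions in m differ by 216333/117 = 1849; the one in [0, 1849) is 1482 mod 1849 = 1482.

1482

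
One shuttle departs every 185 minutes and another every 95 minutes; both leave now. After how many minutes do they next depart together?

gcd first: 185 = 1·95 + 90; 95 = 1·90 + 5; 90 = 18·5 + 0 → gcd = 5
lcm = 185·95/gcd = 17575/5 = 3515

3515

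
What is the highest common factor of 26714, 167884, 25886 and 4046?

2

26714 = 2 · 19² · 37; 167884 = 2² · 19 · 47²; 25886 = 2 · 7 · 43²; 4046 = 2 · 7 · 17²
gcd takes min exponent of each prime: 2 = 2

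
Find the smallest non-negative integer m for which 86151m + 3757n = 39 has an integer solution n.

101

Reduce mod 3757: 86151m ≡ 39 (mod 3757). With g = gcd(86151, 3757) = 13 dividing 39, divide through: 6627m ≡ 3 (mod 289).
Since gcd(6627, 289) = 1, m ≡ 3·(6627)⁻¹ ≡ 101 (mod 289). Smallest non-negative: 101.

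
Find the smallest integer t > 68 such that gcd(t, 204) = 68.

gcd(t, 204) = 68 forces 68 | t; write t = 68s. Then gcd(68s, 68·3) = 68·gcd(s, 3), so need gcd(s, 3) = 1.
68s > 68 gives s ≥ 2. The least s ≥ 2 coprime to 3 is 2, so t = 68·2 = 136.

136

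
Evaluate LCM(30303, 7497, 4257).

30303 = 3² · 7 · 13 · 37; 7497 = 3² · 7² · 17; 4257 = 3² · 11 · 43
lcm takes max exponent of each prime: 3² · 7² · 11 · 13 · 17 · 37 · 43 = 1705664961

1705664961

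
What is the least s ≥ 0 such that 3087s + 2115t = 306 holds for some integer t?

83

Reduce mod 2115: 3087s ≡ 306 (mod 2115). With g = gcd(3087, 2115) = 9 dividing 306, divide through: 343s ≡ 34 (mod 235).
Since gcd(343, 235) = 1, s ≡ 34·(343)⁻¹ ≡ 83 (mod 235). Smallest non-negative: 83.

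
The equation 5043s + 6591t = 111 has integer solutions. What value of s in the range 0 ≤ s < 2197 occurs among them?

2099

gcd(5043, 6591) = 3 (Euclid: 6591 = 1·5043 + 1548; 5043 = 3·1548 + 399; 1548 = 3·399 + 351; 399 = 1·351 + 48; 351 = 7·48 + 15; 48 = 3·15 + 3; 15 = 5·3 + 0), and 3 | 111.
Extended Euclid: 5043·(413) + 6591·(-316) = 3. Scale by 37: s₀ = 15281.
General solution s = s₀ + 2197k; reducing mod 2197 gives s = 2099 (and t = -1606).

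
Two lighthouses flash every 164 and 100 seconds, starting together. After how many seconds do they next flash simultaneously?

4100

164 = 2² · 41; 100 = 2² · 5²
max exponents: 2² · 5² · 41 = 4100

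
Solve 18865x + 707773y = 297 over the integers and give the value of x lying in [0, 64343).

Reduce mod 707773: 18865x ≡ 297 (mod 707773). With g = gcd(18865, 707773) = 11 dividing 297, divide through: 1715x ≡ 27 (mod 64343).
Since gcd(1715, 64343) = 1, x ≡ 27·(1715)⁻¹ ≡ 63255 (mod 64343). Smallest non-negative: 63255.

63255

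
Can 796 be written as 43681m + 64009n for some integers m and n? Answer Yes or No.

No

gcd(43681, 64009): 64009 = 1·43681 + 20328; 43681 = 2·20328 + 3025; 20328 = 6·3025 + 2178; 3025 = 1·2178 + 847; 2178 = 2·847 + 484; 847 = 1·484 + 363; 484 = 1·363 + 121; 363 = 3·121 + 0 → 121
121 does not divide 796, so a solution does not exist.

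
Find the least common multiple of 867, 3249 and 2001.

626286987

lcm(867, 3249) = 867·3249/gcd = 2816883/3 = 938961
lcm(938961, 2001) = 938961·2001/gcd = 1878860961/3 = 626286987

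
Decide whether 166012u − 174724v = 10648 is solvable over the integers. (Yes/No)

gcd(166012, 174724): 174724 = 1·166012 + 8712; 166012 = 19·8712 + 484; 8712 = 18·484 + 0 → 484
484 divides 10648, so a solution exists.

Yes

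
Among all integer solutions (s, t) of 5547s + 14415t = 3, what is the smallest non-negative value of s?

Euclid: 14415 = 2·5547 + 3321; 5547 = 1·3321 + 2226; 3321 = 1·2226 + 1095; 2226 = 2·1095 + 36; 1095 = 30·36 + 15; 36 = 2·15 + 6; 15 = 2·6 + 3; 6 = 2·3 + 0 → gcd = 3; 3 = 3·1.
Back-substitution yields 5547·(-2001) + 14415·(770) = 3, so one solution is s = -2001·1 = -2001, t = 770·1 = 770.
Solutions in s differ by 14415/3 = 4805; the one in [0, 4805) is -2001 mod 4805 = 2804.

2804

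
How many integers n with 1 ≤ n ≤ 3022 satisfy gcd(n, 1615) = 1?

2156

1615 = 5·17·19. Inclusion–exclusion on these primes:
3022 − ⌊3022/5⌋ − ⌊3022/17⌋ − ⌊3022/19⌋ + ⌊3022/85⌋ + ⌊3022/95⌋ + ⌊3022/323⌋ − ⌊3022/1615⌋ = 2156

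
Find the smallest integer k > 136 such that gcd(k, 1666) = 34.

170

1666 = 34·49. Any k with gcd(k, 1666) = 34 is a multiple of 34, say 34s, with s coprime to 49.
Need s > 136/34, so s ≥ 5. First s ≥ 5 with gcd(s, 49) = 1 is s = 5. Thus k = 34·5 = 170.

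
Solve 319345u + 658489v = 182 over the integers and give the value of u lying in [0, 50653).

gcd(319345, 658489) = 13 (Euclid: 658489 = 2·319345 + 19799; 319345 = 16·19799 + 2561; 19799 = 7·2561 + 1872; 2561 = 1·1872 + 689; 1872 = 2·689 + 494; 689 = 1·494 + 195; 494 = 2·195 + 104; 195 = 1·104 + 91; 104 = 1·91 + 13; 91 = 7·13 + 0), and 13 | 182.
Extended Euclid: 319345·(-6685) + 658489·(3242) = 13. Scale by 14: u₀ = -93590.
General solution u = u₀ + 50653t; reducing mod 50653 gives u = 7716 (and v = -3742).

7716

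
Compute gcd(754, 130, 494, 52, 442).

754 = 2 · 13 · 29; 130 = 2 · 5 · 13; 494 = 2 · 13 · 19; 52 = 2² · 13; 442 = 2 · 13 · 17
gcd takes min exponent of each prime: 2 · 13 = 26

26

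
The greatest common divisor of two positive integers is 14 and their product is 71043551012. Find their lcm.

Since gcd(u,v)·lcm(u,v) = uv, lcm = 71043551012/14 = 5074539358.

5074539358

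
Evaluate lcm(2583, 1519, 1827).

16254819

lcm(2583, 1519) = 2583·1519/gcd = 3923577/7 = 560511
lcm(560511, 1827) = 560511·1827/gcd = 1024053597/63 = 16254819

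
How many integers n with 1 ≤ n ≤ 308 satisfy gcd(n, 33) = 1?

187

33 = 3·11. Inclusion–exclusion on these primes:
308 − ⌊308/3⌋ − ⌊308/11⌋ + ⌊308/33⌋ = 187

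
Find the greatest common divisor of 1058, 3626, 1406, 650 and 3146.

gcd(1058, 3626): 3626 = 3·1058 + 452; 1058 = 2·452 + 154; 452 = 2·154 + 144; 154 = 1·144 + 10; 144 = 14·10 + 4; 10 = 2·4 + 2; 4 = 2·2 + 0 → 2
gcd(2, 1406): 1406 = 703·2 + 0 → 2
gcd(2, 650): 650 = 325·2 + 0 → 2
gcd(2, 3146): 3146 = 1573·2 + 0 → 2

2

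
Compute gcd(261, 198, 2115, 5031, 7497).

gcd(261, 198): 261 = 1·198 + 63; 198 = 3·63 + 9; 63 = 7·9 + 0 → 9
gcd(9, 2115): 2115 = 235·9 + 0 → 9
gcd(9, 5031): 5031 = 559·9 + 0 → 9
gcd(9, 7497): 7497 = 833·9 + 0 → 9

9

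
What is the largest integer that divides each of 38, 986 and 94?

gcd(38, 986): 986 = 25·38 + 36; 38 = 1·36 + 2; 36 = 18·2 + 0 → 2
gcd(2, 94): 94 = 47·2 + 0 → 2

2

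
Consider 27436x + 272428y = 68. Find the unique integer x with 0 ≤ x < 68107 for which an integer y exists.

Euclid: 272428 = 9·27436 + 25504; 27436 = 1·25504 + 1932; 25504 = 13·1932 + 388; 1932 = 4·388 + 380; 388 = 1·380 + 8; 380 = 47·8 + 4; 8 = 2·4 + 0 → gcd = 4; 68 = 4·17.
Back-substitution yields 27436·(33701) + 272428·(-3394) = 4, so one solution is x = 33701·17 = 572917, y = -3394·17 = -57698.
Solutions in x differ by 272428/4 = 68107; the one in [0, 68107) is 572917 mod 68107 = 28061.

28061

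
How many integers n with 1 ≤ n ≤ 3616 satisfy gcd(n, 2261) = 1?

2261 = 7·17·19. Inclusion–exclusion on these primes:
3616 − ⌊3616/7⌋ − ⌊3616/17⌋ − ⌊3616/19⌋ + ⌊3616/119⌋ + ⌊3616/133⌋ + ⌊3616/323⌋ − ⌊3616/2261⌋ = 2765

2765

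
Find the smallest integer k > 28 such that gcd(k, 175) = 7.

175 = 7·25. Any k with gcd(k, 175) = 7 is a multiple of 7, say 7s, with s coprime to 25.
Need s > 28/7, so s ≥ 5. First s ≥ 5 with gcd(s, 25) = 1 is s = 6. Thus k = 7·6 = 42.

42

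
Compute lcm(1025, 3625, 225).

1337625

1025 = 5² · 41; 3625 = 5³ · 29; 225 = 3² · 5²
lcm takes max exponent of each prime: 3² · 5³ · 29 · 41 = 1337625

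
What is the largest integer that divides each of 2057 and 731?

17

2057 = 11² · 17
731 = 17 · 43
Common: 17 = 17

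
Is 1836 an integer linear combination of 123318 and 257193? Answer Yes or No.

gcd(123318, 257193): 257193 = 2·123318 + 10557; 123318 = 11·10557 + 7191; 10557 = 1·7191 + 3366; 7191 = 2·3366 + 459; 3366 = 7·459 + 153; 459 = 3·153 + 0 → 153
153 divides 1836, so a solution exists.

Yes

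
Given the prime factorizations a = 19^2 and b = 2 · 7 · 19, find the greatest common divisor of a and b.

19

min exponent per shared prime: 19 = 19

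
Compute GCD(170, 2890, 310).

10

gcd(170, 2890): 2890 = 17·170 + 0 → 170
gcd(170, 310): 310 = 1·170 + 140; 170 = 1·140 + 30; 140 = 4·30 + 20; 30 = 1·20 + 10; 20 = 2·10 + 0 → 10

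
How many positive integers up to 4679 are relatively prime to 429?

2618

429 = 3·11·13. Inclusion–exclusion on these primes:
4679 − ⌊4679/3⌋ − ⌊4679/11⌋ − ⌊4679/13⌋ + ⌊4679/33⌋ + ⌊4679/39⌋ + ⌊4679/143⌋ − ⌊4679/429⌋ = 2618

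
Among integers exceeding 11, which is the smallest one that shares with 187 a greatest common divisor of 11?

Multiples of 11 above 11: 11·2, 11·3, … . Need the cofactor coprime to 187/11 = 17.
Checking s = 2, 3, … the first with gcd(s, 17) = 1 is s = 2, giving 22.

22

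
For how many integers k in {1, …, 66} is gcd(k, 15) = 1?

Prime factors of 15: 3, 5. Count integers ≤ 66 divisible by none of them.
By inclusion–exclusion: 66 − ⌊66/3⌋ − ⌊66/5⌋ + ⌊66/15⌋ = 35.

35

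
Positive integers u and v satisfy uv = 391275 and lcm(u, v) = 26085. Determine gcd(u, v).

gcd·lcm = product, so gcd = 391275/26085 = 15.

15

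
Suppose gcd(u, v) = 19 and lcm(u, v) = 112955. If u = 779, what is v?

u·v = gcd·lcm = 19·112955 = 2146145, so v = 2146145/779 = 2755.

2755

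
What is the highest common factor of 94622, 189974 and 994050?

2

gcd(94622, 189974): 189974 = 2·94622 + 730; 94622 = 129·730 + 452; 730 = 1·452 + 278; 452 = 1·278 + 174; 278 = 1·174 + 104; 174 = 1·104 + 70; 104 = 1·70 + 34; 70 = 2·34 + 2; 34 = 17·2 + 0 → 2
gcd(2, 994050): 994050 = 497025·2 + 0 → 2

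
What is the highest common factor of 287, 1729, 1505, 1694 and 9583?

gcd(287, 1729): 1729 = 6·287 + 7; 287 = 41·7 + 0 → 7
gcd(7, 1505): 1505 = 215·7 + 0 → 7
gcd(7, 1694): 1694 = 242·7 + 0 → 7
gcd(7, 9583): 9583 = 1369·7 + 0 → 7

7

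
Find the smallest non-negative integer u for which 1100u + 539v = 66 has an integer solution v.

Reduce mod 539: 1100u ≡ 66 (mod 539). With g = gcd(1100, 539) = 11 dividing 66, divide through: 100u ≡ 6 (mod 49).
Since gcd(100, 49) = 1, u ≡ 6·(100)⁻¹ ≡ 3 (mod 49). Smallest non-negative: 3.

3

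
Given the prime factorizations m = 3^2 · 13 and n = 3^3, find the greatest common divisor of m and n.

min exponent per shared prime: 3^2 = 9

9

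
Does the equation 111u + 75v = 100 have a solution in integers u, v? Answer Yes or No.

No

gcd(111, 75): 111 = 1·75 + 36; 75 = 2·36 + 3; 36 = 12·3 + 0 → 3
3 does not divide 100, so a solution does not exist.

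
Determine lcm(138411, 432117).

949361049

138411 = 3² · 7 · 13³; 432117 = 3² · 7 · 19³
max exponents: 3² · 7 · 13³ · 19³ = 949361049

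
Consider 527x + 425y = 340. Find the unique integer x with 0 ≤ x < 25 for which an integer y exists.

Euclid: 527 = 1·425 + 102; 425 = 4·102 + 17; 102 = 6·17 + 0 → gcd = 17; 340 = 17·20.
Back-substitution yields 527·(-4) + 425·(5) = 17, so one solution is x = -4·20 = -80, y = 5·20 = 100.
Solutions in x differ by 425/17 = 25; the one in [0, 25) is -80 mod 25 = 20.

20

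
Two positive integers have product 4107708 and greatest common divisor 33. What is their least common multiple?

124476

Since gcd(m,n)·lcm(m,n) = mn, lcm = 4107708/33 = 124476.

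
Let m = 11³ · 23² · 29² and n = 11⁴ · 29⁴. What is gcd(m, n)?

1119371

min exponent per shared prime: 11³ · 29² = 1119371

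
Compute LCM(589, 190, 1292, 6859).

589 = 19 · 31; 190 = 2 · 5 · 19; 1292 = 2² · 17 · 19; 6859 = 19³
lcm takes max exponent of each prime: 2² · 5 · 17 · 19³ · 31 = 72293860

72293860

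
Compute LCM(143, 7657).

84227

gcd first: 7657 = 53·143 + 78; 143 = 1·78 + 65; 78 = 1·65 + 13; 65 = 5·13 + 0 → gcd = 13
lcm = 143·7657/gcd = 1094951/13 = 84227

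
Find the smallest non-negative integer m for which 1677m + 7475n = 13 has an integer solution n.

419

Reduce mod 7475: 1677m ≡ 13 (mod 7475). With g = gcd(1677, 7475) = 13 dividing 13, divide through: 129m ≡ 1 (mod 575).
Since gcd(129, 575) = 1, m ≡ 1·(129)⁻¹ ≡ 419 (mod 575). Smallest non-negative: 419.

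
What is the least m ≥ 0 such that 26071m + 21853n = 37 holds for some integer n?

Reduce mod 21853: 26071m ≡ 37 (mod 21853). With g = gcd(26071, 21853) = 1 dividing 37, divide through: 26071m ≡ 37 (mod 21853).
Since gcd(26071, 21853) = 1, m ≡ 37·(26071)⁻¹ ≡ 19361 (mod 21853). Smallest non-negative: 19361.

19361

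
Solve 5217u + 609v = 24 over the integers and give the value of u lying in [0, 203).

Reduce mod 609: 5217u ≡ 24 (mod 609). With g = gcd(5217, 609) = 3 dividing 24, divide through: 1739u ≡ 8 (mod 203).
Since gcd(1739, 203) = 1, u ≡ 8·(1739)⁻¹ ≡ 166 (mod 203). Smallest non-negative: 166.

166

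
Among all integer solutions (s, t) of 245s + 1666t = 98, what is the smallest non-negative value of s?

14

Reduce mod 1666: 245s ≡ 98 (mod 1666). With g = gcd(245, 1666) = 49 dividing 98, divide through: 5s ≡ 2 (mod 34).
Since gcd(5, 34) = 1, s ≡ 2·(5)⁻¹ ≡ 14 (mod 34). Smallest non-negative: 14.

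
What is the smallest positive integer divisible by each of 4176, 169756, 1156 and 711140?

7938805700880

lcm(4176, 169756) = 4176·169756/gcd = 708901056/4 = 177225264
lcm(177225264, 1156) = 177225264·1156/gcd = 204872405184/4 = 51218101296
lcm(51218101296, 711140) = 51218101296·711140/gcd = 36423240555637440/4588 = 7938805700880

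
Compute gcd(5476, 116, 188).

gcd(5476, 116): 5476 = 47·116 + 24; 116 = 4·24 + 20; 24 = 1·20 + 4; 20 = 5·4 + 0 → 4
gcd(4, 188): 188 = 47·4 + 0 → 4

4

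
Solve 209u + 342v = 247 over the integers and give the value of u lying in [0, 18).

11

gcd(209, 342) = 19 (Euclid: 342 = 1·209 + 133; 209 = 1·133 + 76; 133 = 1·76 + 57; 76 = 1·57 + 19; 57 = 3·19 + 0), and 19 | 247.
Extended Euclid: 209·(5) + 342·(-3) = 19. Scale by 13: u₀ = 65.
General solution u = u₀ + 18t; reducing mod 18 gives u = 11 (and v = -6).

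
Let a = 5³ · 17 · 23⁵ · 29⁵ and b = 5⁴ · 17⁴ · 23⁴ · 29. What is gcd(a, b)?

min exponent per shared prime: 5³ · 17 · 23⁴ · 29 = 17245201625

17245201625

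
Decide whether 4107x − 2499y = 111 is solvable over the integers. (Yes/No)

Yes

By Bézout, 4107x − 2499y = 111 has integer solutions iff gcd(4107, 2499) | 111.
Euclid: 4107 = 1·2499 + 1608; 2499 = 1·1608 + 891; 1608 = 1·891 + 717; 891 = 1·717 + 174; 717 = 4·174 + 21; 174 = 8·21 + 6; 21 = 3·6 + 3; 6 = 2·3 + 0. gcd = 3; 111 mod 3 = 0. Yes.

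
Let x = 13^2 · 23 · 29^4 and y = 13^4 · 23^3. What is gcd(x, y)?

min exponent per shared prime: 13^2 · 23 = 3887

3887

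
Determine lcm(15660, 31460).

24633180

gcd first: 31460 = 2·15660 + 140; 15660 = 111·140 + 120; 140 = 1·120 + 20; 120 = 6·20 + 0 → gcd = 20
lcm = 15660·31460/gcd = 492663600/20 = 24633180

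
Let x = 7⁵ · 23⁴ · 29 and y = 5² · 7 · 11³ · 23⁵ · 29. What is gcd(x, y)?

min exponent per shared prime: 7 · 23⁴ · 29 = 56807723

56807723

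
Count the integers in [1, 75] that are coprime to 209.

66

Prime factors of 209: 11, 19. Count integers ≤ 75 divisible by none of them.
By inclusion–exclusion: 75 − ⌊75/11⌋ − ⌊75/19⌋ + ⌊75/209⌋ = 66.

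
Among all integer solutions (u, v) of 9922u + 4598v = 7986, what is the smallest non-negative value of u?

11

gcd(9922, 4598) = 242 (Euclid: 9922 = 2·4598 + 726; 4598 = 6·726 + 242; 726 = 3·242 + 0), and 242 | 7986.
Extended Euclid: 9922·(-6) + 4598·(13) = 242. Scale by 33: u₀ = -198.
General solution u = u₀ + 19t; reducing mod 19 gives u = 11 (and v = -22).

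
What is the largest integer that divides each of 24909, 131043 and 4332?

1083

24909 = 3 · 19² · 23; 131043 = 3 · 11² · 19²; 4332 = 2² · 3 · 19²
gcd takes min exponent of each prime: 3 · 19² = 1083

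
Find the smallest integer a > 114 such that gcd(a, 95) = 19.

gcd(a, 95) = 19 forces 19 | a; write a = 19s. Then gcd(19s, 19·5) = 19·gcd(s, 5), so need gcd(s, 5) = 1.
19s > 114 gives s ≥ 7. The least s ≥ 7 coprime to 5 is 7, so a = 19·7 = 133.

133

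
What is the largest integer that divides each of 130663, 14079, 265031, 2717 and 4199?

247

130663 = 13 · 19 · 23²; 14079 = 3 · 13 · 19²; 265031 = 13 · 19 · 29 · 37; 2717 = 11 · 13 · 19; 4199 = 13 · 17 · 19
gcd takes min exponent of each prime: 13 · 19 = 247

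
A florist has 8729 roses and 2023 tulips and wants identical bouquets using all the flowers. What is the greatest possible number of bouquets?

7

Euclid: 8729 = 4·2023 + 637; 2023 = 3·637 + 112; 637 = 5·112 + 77; 112 = 1·77 + 35; 77 = 2·35 + 7; 35 = 5·7 + 0. Last nonzero remainder: 7.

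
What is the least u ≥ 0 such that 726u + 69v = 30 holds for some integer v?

20

Euclid: 726 = 10·69 + 36; 69 = 1·36 + 33; 36 = 1·33 + 3; 33 = 11·3 + 0 → gcd = 3; 30 = 3·10.
Back-substitution yields 726·(2) + 69·(-21) = 3, so one solution is u = 2·10 = 20, v = -21·10 = -210.
Solutions in u differ by 69/3 = 23; the one in [0, 23) is 20 mod 23 = 20.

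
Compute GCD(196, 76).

4

Euclid: 196 = 2·76 + 44; 76 = 1·44 + 32; 44 = 1·32 + 12; 32 = 2·12 + 8; 12 = 1·8 + 4; 8 = 2·4 + 0. Last nonzero remainder: 4.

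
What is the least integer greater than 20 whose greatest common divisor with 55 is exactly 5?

Multiples of 5 above 20: 5·5, 5·6, … . Need the cofactor coprime to 55/5 = 11.
Checking s = 5, 6, … the first with gcd(s, 11) = 1 is s = 5, giving 25.

25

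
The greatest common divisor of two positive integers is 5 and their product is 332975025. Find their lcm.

For any two positive integers, gcd × lcm equals their product. Hence lcm = 332975025 / 5 = 66595005.

66595005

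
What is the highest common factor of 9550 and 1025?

9550 = 2 · 5² · 191
1025 = 5² · 41
Common: 5² = 25

25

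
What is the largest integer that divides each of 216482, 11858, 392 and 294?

gcd(216482, 11858): 216482 = 18·11858 + 3038; 11858 = 3·3038 + 2744; 3038 = 1·2744 + 294; 2744 = 9·294 + 98; 294 = 3·98 + 0 → 98
gcd(98, 392): 392 = 4·98 + 0 → 98
gcd(98, 294): 294 = 3·98 + 0 → 98

98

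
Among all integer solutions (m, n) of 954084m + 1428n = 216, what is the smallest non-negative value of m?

Euclid: 954084 = 668·1428 + 180; 1428 = 7·180 + 168; 180 = 1·168 + 12; 168 = 14·12 + 0 → gcd = 12; 216 = 12·18.
Back-substitution yields 954084·(8) + 1428·(-5345) = 12, so one solution is m = 8·18 = 144, n = -5345·18 = -96210.
Solutions in m differ by 1428/12 = 119; the one in [0, 119) is 144 mod 119 = 25.

25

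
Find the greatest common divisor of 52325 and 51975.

175

52325 = 5² · 7 · 13 · 23
51975 = 3³ · 5² · 7 · 11
Common: 5² · 7 = 175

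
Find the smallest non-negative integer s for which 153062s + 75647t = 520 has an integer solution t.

5477

gcd(153062, 75647) = 13 (Euclid: 153062 = 2·75647 + 1768; 75647 = 42·1768 + 1391; 1768 = 1·1391 + 377; 1391 = 3·377 + 260; 377 = 1·260 + 117; 260 = 2·117 + 26; 117 = 4·26 + 13; 26 = 2·13 + 0), and 13 | 520.
Extended Euclid: 153062·(2610) + 75647·(-5281) = 13. Scale by 40: s₀ = 104400.
General solution s = s₀ + 5819k; reducing mod 5819 gives s = 5477 (and t = -11082).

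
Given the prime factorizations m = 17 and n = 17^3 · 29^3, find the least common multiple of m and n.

max exponent per prime: 17^3 · 29^3 = 119823157

119823157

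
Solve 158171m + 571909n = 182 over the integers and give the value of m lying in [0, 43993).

33717

Reduce mod 571909: 158171m ≡ 182 (mod 571909). With g = gcd(158171, 571909) = 13 dividing 182, divide through: 12167m ≡ 14 (mod 43993).
Since gcd(12167, 43993) = 1, m ≡ 14·(12167)⁻¹ ≡ 33717 (mod 43993). Smallest non-negative: 33717.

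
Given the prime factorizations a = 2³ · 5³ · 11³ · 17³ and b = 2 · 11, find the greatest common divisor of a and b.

22

min exponent per shared prime: 2 · 11 = 22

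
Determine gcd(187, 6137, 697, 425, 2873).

17

187 = 11 · 17; 6137 = 17 · 19²; 697 = 17 · 41; 425 = 5² · 17; 2873 = 13² · 17
gcd takes min exponent of each prime: 17 = 17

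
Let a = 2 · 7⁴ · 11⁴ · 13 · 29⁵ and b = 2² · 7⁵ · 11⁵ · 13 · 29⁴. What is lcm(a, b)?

max exponent per prime: 2² · 7⁵ · 11⁵ · 13 · 29⁵ = 2887001164063452436

2887001164063452436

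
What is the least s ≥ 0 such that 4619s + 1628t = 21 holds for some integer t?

903

Euclid: 4619 = 2·1628 + 1363; 1628 = 1·1363 + 265; 1363 = 5·265 + 38; 265 = 6·38 + 37; 38 = 1·37 + 1; 37 = 37·1 + 0 → gcd = 1; 21 = 1·21.
Back-substitution yields 4619·(43) + 1628·(-122) = 1, so one solution is s = 43·21 = 903, t = -122·21 = -2562.
Solutions in s differ by 1628/1 = 1628; the one in [0, 1628) is 903 mod 1628 = 903.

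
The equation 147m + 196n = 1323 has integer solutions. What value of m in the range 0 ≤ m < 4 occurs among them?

1

gcd(147, 196) = 49 (Euclid: 196 = 1·147 + 49; 147 = 3·49 + 0), and 49 | 1323.
Extended Euclid: 147·(-1) + 196·(1) = 49. Scale by 27: m₀ = -27.
General solution m = m₀ + 4t; reducing mod 4 gives m = 1 (and n = 6).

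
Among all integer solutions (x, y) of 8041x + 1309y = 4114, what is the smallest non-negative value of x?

1

gcd(8041, 1309) = 187 (Euclid: 8041 = 6·1309 + 187; 1309 = 7·187 + 0), and 187 | 4114.
Extended Euclid: 8041·(1) + 1309·(-6) = 187. Scale by 22: x₀ = 22.
General solution x = x₀ + 7t; reducing mod 7 gives x = 1 (and y = -3).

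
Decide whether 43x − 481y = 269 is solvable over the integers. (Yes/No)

Yes

By Bézout, 43x − 481y = 269 has integer solutions iff gcd(43, 481) | 269.
Euclid: 481 = 11·43 + 8; 43 = 5·8 + 3; 8 = 2·3 + 2; 3 = 1·2 + 1; 2 = 2·1 + 0. gcd = 1; 269 mod 1 = 0. Yes.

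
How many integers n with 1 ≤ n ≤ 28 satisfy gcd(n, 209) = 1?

25

Prime factors of 209: 11, 19. Count integers ≤ 28 divisible by none of them.
By inclusion–exclusion: 28 − ⌊28/11⌋ − ⌊28/19⌋ + ⌊28/209⌋ = 25.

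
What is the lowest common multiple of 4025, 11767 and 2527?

2442535025

4025 = 5² · 7 · 23; 11767 = 7 · 41²; 2527 = 7 · 19²
lcm takes max exponent of each prime: 5² · 7 · 19² · 23 · 41² = 2442535025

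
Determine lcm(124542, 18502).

104739822

124542 = 2 · 3² · 11 · 17 · 37; 18502 = 2 · 11 · 29²
max exponents: 2 · 3² · 11 · 17 · 29² · 37 = 104739822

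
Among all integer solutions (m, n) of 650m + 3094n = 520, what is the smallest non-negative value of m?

gcd(650, 3094) = 26 (Euclid: 3094 = 4·650 + 494; 650 = 1·494 + 156; 494 = 3·156 + 26; 156 = 6·26 + 0), and 26 | 520.
Extended Euclid: 650·(-19) + 3094·(4) = 26. Scale by 20: m₀ = -380.
General solution m = m₀ + 119t; reducing mod 119 gives m = 96 (and n = -20).

96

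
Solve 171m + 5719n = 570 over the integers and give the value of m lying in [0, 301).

Euclid: 5719 = 33·171 + 76; 171 = 2·76 + 19; 76 = 4·19 + 0 → gcd = 19; 570 = 19·30.
Back-substitution yields 171·(67) + 5719·(-2) = 19, so one solution is m = 67·30 = 2010, n = -2·30 = -60.
Solutions in m differ by 5719/19 = 301; the one in [0, 301) is 2010 mod 301 = 204.

204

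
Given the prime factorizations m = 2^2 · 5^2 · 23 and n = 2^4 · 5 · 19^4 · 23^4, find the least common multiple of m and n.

max exponent per prime: 2^4 · 5^2 · 19^4 · 23^4 = 14587663584400

14587663584400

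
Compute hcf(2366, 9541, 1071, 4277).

2366 = 2 · 7 · 13²; 9541 = 7 · 29 · 47; 1071 = 3² · 7 · 17; 4277 = 7 · 13 · 47
gcd takes min exponent of each prime: 7 = 7

7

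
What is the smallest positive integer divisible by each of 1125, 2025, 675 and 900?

40500

lcm(1125, 2025) = 1125·2025/gcd = 2278125/225 = 10125
lcm(10125, 675) = 10125·675/gcd = 6834375/675 = 10125
lcm(10125, 900) = 10125·900/gcd = 9112500/225 = 40500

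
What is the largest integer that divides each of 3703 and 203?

7

3703 = 7 · 23²
203 = 7 · 29
Common: 7 = 7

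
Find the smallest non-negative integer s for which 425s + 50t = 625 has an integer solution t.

1

gcd(425, 50) = 25 (Euclid: 425 = 8·50 + 25; 50 = 2·25 + 0), and 25 | 625.
Extended Euclid: 425·(1) + 50·(-8) = 25. Scale by 25: s₀ = 25.
General solution s = s₀ + 2k; reducing mod 2 gives s = 1 (and t = 4).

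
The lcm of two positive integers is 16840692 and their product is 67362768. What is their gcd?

From gcd × lcm = mn: gcd = 67362768 / 16840692 = 4.

4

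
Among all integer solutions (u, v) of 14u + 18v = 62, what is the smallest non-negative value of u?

7

Reduce mod 18: 14u ≡ 62 (mod 18). With g = gcd(14, 18) = 2 dividing 62, divide through: 7u ≡ 31 (mod 9).
Since gcd(7, 9) = 1, u ≡ 31·(7)⁻¹ ≡ 7 (mod 9). Smallest non-negative: 7.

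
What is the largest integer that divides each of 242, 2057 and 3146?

121

gcd(242, 2057): 2057 = 8·242 + 121; 242 = 2·121 + 0 → 121
gcd(121, 3146): 3146 = 26·121 + 0 → 121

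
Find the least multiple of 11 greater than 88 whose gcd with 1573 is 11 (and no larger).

99

gcd(m, 1573) = 11 forces 11 | m; write m = 11s. Then gcd(11s, 11·143) = 11·gcd(s, 143), so need gcd(s, 143) = 1.
11s > 88 gives s ≥ 9. The least s ≥ 9 coprime to 143 is 9, so m = 11·9 = 99.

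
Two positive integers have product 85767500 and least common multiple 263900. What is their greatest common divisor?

gcd·lcm = product, so gcd = 85767500/263900 = 325.

325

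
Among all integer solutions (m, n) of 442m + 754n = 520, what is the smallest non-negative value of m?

8

Reduce mod 754: 442m ≡ 520 (mod 754). With g = gcd(442, 754) = 26 dividing 520, divide through: 17m ≡ 20 (mod 29).
Since gcd(17, 29) = 1, m ≡ 20·(17)⁻¹ ≡ 8 (mod 29). Smallest non-negative: 8.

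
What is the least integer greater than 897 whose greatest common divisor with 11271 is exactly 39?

Multiples of 39 above 897: 39·24, 39·25, … . Need the cofactor coprime to 11271/39 = 289.
Checking s = 24, 25, … the first with gcd(s, 289) = 1 is s = 24, giving 936.

936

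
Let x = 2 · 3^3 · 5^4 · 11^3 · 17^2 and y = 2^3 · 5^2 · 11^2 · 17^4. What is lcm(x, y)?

max exponent per prime: 2^3 · 3^3 · 5^4 · 11^3 · 17^4 = 15007470885000

15007470885000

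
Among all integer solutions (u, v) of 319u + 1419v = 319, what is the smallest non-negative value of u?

Reduce mod 1419: 319u ≡ 319 (mod 1419). With g = gcd(319, 1419) = 11 dividing 319, divide through: 29u ≡ 29 (mod 129).
Since gcd(29, 129) = 1, u ≡ 29·(29)⁻¹ ≡ 1 (mod 129). Smallest non-negative: 1.

1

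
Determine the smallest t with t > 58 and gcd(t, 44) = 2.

44 = 2·22. Any t with gcd(t, 44) = 2 is a multiple of 2, say 2s, with s coprime to 22.
Need s > 58/2, so s ≥ 30. First s ≥ 30 with gcd(s, 22) = 1 is s = 31. Thus t = 2·31 = 62.

62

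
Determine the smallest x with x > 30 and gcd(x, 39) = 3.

33

Multiples of 3 above 30: 3·11, 3·12, … . Need the cofactor coprime to 39/3 = 13.
Checking s = 11, 12, … the first with gcd(s, 13) = 1 is s = 11, giving 33.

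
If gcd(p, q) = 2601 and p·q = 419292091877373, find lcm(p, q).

gcd·lcm = product, so lcm = 419292091877373/2601 = 161204187573.

161204187573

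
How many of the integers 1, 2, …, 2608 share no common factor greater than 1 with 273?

273 = 3·7·13. Inclusion–exclusion on these primes:
2608 − ⌊2608/3⌋ − ⌊2608/7⌋ − ⌊2608/13⌋ + ⌊2608/21⌋ + ⌊2608/39⌋ + ⌊2608/91⌋ − ⌊2608/273⌋ = 1376

1376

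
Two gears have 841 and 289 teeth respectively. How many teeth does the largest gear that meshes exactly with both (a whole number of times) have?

Euclid: 841 = 2·289 + 263; 289 = 1·263 + 26; 263 = 10·26 + 3; 26 = 8·3 + 2; 3 = 1·2 + 1; 2 = 2·1 + 0. Last nonzero remainder: 1.

1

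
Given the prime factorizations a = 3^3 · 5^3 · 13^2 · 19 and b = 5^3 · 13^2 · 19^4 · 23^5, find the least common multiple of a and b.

max exponent per prime: 3^3 · 5^3 · 13^2 · 19^4 · 23^5 = 478425220474748625

478425220474748625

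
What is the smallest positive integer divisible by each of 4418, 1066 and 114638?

4418 = 2 · 47²; 1066 = 2 · 13 · 41; 114638 = 2 · 31 · 43²
lcm takes max exponent of each prime: 2 · 13 · 31 · 41 · 43² · 47² = 134974437286

134974437286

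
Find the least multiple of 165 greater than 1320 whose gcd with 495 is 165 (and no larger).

495 = 165·3. Any t with gcd(t, 495) = 165 is a multiple of 165, say 165s, with s coprime to 3.
Need s > 1320/165, so s ≥ 9. First s ≥ 9 with gcd(s, 3) = 1 is s = 10. Thus t = 165·10 = 1650.

1650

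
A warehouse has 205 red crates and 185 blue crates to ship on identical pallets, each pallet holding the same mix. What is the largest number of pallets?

205 = 5 · 41
185 = 5 · 37
Common: 5 = 5

5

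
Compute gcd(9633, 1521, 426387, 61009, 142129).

9633 = 3 · 13² · 19; 1521 = 3² · 13²; 426387 = 3 · 13² · 29²; 61009 = 13² · 19²; 142129 = 13² · 29²
gcd takes min exponent of each prime: 13² = 169

169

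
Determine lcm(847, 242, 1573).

lcm(847, 242) = 847·242/gcd = 204974/121 = 1694
lcm(1694, 1573) = 1694·1573/gcd = 2664662/121 = 22022

22022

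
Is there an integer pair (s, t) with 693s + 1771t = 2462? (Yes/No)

No

By Bézout, 693s + 1771t = 2462 has integer solutions iff gcd(693, 1771) | 2462.
Euclid: 1771 = 2·693 + 385; 693 = 1·385 + 308; 385 = 1·308 + 77; 308 = 4·77 + 0. gcd = 77; 2462 mod 77 = 75. No.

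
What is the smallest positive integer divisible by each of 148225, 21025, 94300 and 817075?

470207052700

148225 = 5² · 7² · 11²; 21025 = 5² · 29²; 94300 = 2² · 5² · 23 · 41; 817075 = 5² · 7² · 23 · 29
lcm takes max exponent of each prime: 2² · 5² · 7² · 11² · 23 · 29² · 41 = 470207052700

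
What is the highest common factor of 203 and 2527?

7

Euclid: 2527 = 12·203 + 91; 203 = 2·91 + 21; 91 = 4·21 + 7; 21 = 3·7 + 0. Last nonzero remainder: 7.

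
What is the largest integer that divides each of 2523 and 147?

Euclid: 2523 = 17·147 + 24; 147 = 6·24 + 3; 24 = 8·3 + 0. Last nonzero remainder: 3.

3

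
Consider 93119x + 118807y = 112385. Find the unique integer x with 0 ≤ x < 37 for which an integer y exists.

Euclid: 118807 = 1·93119 + 25688; 93119 = 3·25688 + 16055; 25688 = 1·16055 + 9633; 16055 = 1·9633 + 6422; 9633 = 1·6422 + 3211; 6422 = 2·3211 + 0 → gcd = 3211; 112385 = 3211·35.
Back-substitution yields 93119·(-14) + 118807·(11) = 3211, so one solution is x = -14·35 = -490, y = 11·35 = 385.
Solutions in x differ by 118807/3211 = 37; the one in [0, 37) is -490 mod 37 = 28.

28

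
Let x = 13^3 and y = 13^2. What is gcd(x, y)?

169

min exponent per shared prime: 13^2 = 169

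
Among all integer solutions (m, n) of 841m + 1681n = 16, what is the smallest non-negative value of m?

32

Euclid: 1681 = 1·841 + 840; 841 = 1·840 + 1; 840 = 840·1 + 0 → gcd = 1; 16 = 1·16.
Back-substitution yields 841·(2) + 1681·(-1) = 1, so one solution is m = 2·16 = 32, n = -1·16 = -16.
Solutions in m differ by 1681/1 = 1681; the one in [0, 1681) is 32 mod 1681 = 32.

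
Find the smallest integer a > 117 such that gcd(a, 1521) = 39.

156

gcd(a, 1521) = 39 forces 39 | a; write a = 39s. Then gcd(39s, 39·39) = 39·gcd(s, 39), so need gcd(s, 39) = 1.
39s > 117 gives s ≥ 4. The least s ≥ 4 coprime to 39 is 4, so a = 39·4 = 156.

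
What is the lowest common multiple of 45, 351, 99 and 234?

38610

45 = 3² · 5; 351 = 3³ · 13; 99 = 3² · 11; 234 = 2 · 3² · 13
lcm takes max exponent of each prime: 2 · 3³ · 5 · 11 · 13 = 38610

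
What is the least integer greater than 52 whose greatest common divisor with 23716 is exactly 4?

23716 = 4·5929. Any t with gcd(t, 23716) = 4 is a multiple of 4, say 4s, with s coprime to 5929.
Need s > 52/4, so s ≥ 14. First s ≥ 14 with gcd(s, 5929) = 1 is s = 15. Thus t = 4·15 = 60.

60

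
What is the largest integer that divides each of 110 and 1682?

110 = 2 · 5 · 11
1682 = 2 · 29²
Common: 2 = 2

2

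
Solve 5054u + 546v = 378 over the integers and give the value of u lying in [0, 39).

Reduce mod 546: 5054u ≡ 378 (mod 546). With g = gcd(5054, 546) = 14 dividing 378, divide through: 361u ≡ 27 (mod 39).
Since gcd(361, 39) = 1, u ≡ 27·(361)⁻¹ ≡ 30 (mod 39). Smallest non-negative: 30.

30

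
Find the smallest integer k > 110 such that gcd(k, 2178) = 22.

2178 = 22·99. Any k with gcd(k, 2178) = 22 is a multiple of 22, say 22s, with s coprime to 99.
Need s > 110/22, so s ≥ 6. First s ≥ 6 with gcd(s, 99) = 1 is s = 7. Thus k = 22·7 = 154.

154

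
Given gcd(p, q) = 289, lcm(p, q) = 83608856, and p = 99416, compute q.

243049

p·q = gcd·lcm = 289·83608856 = 24162959384, so q = 24162959384/99416 = 243049.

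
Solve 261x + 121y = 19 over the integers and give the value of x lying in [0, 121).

1

Reduce mod 121: 261x ≡ 19 (mod 121). With g = gcd(261, 121) = 1 dividing 19, divide through: 261x ≡ 19 (mod 121).
Since gcd(261, 121) = 1, x ≡ 19·(261)⁻¹ ≡ 1 (mod 121). Smallest non-negative: 1.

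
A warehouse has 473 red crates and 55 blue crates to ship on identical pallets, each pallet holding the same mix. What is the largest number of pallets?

Euclid: 473 = 8·55 + 33; 55 = 1·33 + 22; 33 = 1·22 + 11; 22 = 2·11 + 0. Last nonzero remainder: 11.

11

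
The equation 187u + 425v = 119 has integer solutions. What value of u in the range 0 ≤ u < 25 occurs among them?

gcd(187, 425) = 17 (Euclid: 425 = 2·187 + 51; 187 = 3·51 + 34; 51 = 1·34 + 17; 34 = 2·17 + 0), and 17 | 119.
Extended Euclid: 187·(-9) + 425·(4) = 17. Scale by 7: u₀ = -63.
General solution u = u₀ + 25t; reducing mod 25 gives u = 12 (and v = -5).

12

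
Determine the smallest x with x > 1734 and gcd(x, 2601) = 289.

2023

2601 = 289·9. Any x with gcd(x, 2601) = 289 is a multiple of 289, say 289s, with s coprime to 9.
Need s > 1734/289, so s ≥ 7. First s ≥ 7 with gcd(s, 9) = 1 is s = 7. Thus x = 289·7 = 2023.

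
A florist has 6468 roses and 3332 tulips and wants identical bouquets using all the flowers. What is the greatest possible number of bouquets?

196

6468 = 2² · 3 · 7² · 11
3332 = 2² · 7² · 17
Common: 2² · 7² = 196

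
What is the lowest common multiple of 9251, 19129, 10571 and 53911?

2612753001001

9251 = 11 · 29²; 19129 = 11 · 37 · 47; 10571 = 11 · 31²; 53911 = 11 · 13² · 29
lcm takes max exponent of each prime: 11 · 13² · 29² · 31² · 37 · 47 = 2612753001001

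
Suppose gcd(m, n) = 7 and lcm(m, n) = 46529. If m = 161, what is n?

2023

Using mn = gcd(m,n)·lcm(m,n) = 7·46529 = 325703, we get n = 325703/161 = 2023.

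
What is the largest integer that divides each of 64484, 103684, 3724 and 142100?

gcd(64484, 103684): 103684 = 1·64484 + 39200; 64484 = 1·39200 + 25284; 39200 = 1·25284 + 13916; 25284 = 1·13916 + 11368; 13916 = 1·11368 + 2548; 11368 = 4·2548 + 1176; 2548 = 2·1176 + 196; 1176 = 6·196 + 0 → 196
gcd(196, 3724): 3724 = 19·196 + 0 → 196
gcd(196, 142100): 142100 = 725·196 + 0 → 196

196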